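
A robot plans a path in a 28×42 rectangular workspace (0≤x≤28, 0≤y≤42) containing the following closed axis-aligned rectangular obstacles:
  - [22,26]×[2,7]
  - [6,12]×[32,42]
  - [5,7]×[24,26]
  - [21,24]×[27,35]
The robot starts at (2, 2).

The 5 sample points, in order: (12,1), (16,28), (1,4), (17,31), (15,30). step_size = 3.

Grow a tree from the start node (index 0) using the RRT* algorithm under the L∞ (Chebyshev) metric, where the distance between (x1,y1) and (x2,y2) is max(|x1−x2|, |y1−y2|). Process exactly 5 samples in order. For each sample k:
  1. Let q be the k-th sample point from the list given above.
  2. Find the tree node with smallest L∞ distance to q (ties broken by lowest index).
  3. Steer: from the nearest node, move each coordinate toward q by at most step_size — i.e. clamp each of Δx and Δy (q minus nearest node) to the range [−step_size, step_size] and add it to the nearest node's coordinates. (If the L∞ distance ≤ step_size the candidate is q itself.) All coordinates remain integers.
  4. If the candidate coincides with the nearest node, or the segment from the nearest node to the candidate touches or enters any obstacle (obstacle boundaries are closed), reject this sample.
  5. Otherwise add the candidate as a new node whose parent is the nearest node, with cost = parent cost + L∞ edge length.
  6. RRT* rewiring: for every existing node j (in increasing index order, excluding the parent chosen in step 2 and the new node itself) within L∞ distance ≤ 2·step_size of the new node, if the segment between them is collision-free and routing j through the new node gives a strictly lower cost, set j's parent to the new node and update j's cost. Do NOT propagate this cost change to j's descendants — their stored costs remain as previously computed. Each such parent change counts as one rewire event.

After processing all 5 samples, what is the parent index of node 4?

Parent of node 4: 2

1. q=(12,1) nearest=0 d=10 new=(5,1) → add node 1 parent=0 cost=3
2. q=(16,28) nearest=0 d=26 new=(5,5) → add node 2 parent=0 cost=3
3. q=(1,4) nearest=0 d=2 new=(1,4) → add node 3 parent=0 cost=2
4. q=(17,31) nearest=2 d=26 new=(8,8) → add node 4 parent=2 cost=6
5. q=(15,30) nearest=4 d=22 new=(11,11) → add node 5 parent=4 cost=9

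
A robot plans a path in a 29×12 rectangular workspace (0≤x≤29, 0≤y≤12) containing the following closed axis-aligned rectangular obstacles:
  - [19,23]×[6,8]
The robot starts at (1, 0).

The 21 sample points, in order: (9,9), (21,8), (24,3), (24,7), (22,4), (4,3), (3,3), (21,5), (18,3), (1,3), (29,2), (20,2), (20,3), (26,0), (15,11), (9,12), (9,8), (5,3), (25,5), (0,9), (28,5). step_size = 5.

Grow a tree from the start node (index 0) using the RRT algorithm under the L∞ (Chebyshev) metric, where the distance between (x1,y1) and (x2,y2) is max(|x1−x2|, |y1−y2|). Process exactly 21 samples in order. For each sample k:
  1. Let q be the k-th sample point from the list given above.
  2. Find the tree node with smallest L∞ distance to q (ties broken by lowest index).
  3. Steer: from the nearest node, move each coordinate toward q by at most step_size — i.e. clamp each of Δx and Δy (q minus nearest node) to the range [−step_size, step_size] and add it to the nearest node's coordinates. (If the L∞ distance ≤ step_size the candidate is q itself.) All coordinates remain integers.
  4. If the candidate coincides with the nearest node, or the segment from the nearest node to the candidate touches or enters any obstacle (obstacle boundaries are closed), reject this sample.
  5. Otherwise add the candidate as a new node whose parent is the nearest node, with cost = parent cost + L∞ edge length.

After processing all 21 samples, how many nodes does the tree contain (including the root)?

Node count: 21

1. q=(9,9) nearest=0 d=9 new=(6,5) → add node 1 parent=0 cost=5
2. q=(21,8) nearest=1 d=15 new=(11,8) → add node 2 parent=1 cost=10
3. q=(24,3) nearest=2 d=13 new=(16,3) → add node 3 parent=2 cost=15
4. q=(24,7) nearest=3 d=8 new=(21,7) → blocked by [19,23]×[6,8], reject
5. q=(22,4) nearest=3 d=6 new=(21,4) → add node 4 parent=3 cost=20
6. q=(4,3) nearest=1 d=2 new=(4,3) → add node 5 parent=1 cost=7
7. q=(3,3) nearest=5 d=1 new=(3,3) → add node 6 parent=5 cost=8
8. q=(21,5) nearest=4 d=1 new=(21,5) → add node 7 parent=4 cost=21
9. q=(18,3) nearest=3 d=2 new=(18,3) → add node 8 parent=3 cost=17
10. q=(1,3) nearest=6 d=2 new=(1,3) → add node 9 parent=6 cost=10
11. q=(29,2) nearest=4 d=8 new=(26,2) → add node 10 parent=4 cost=25
12. q=(20,2) nearest=4 d=2 new=(20,2) → add node 11 parent=4 cost=22
13. q=(20,3) nearest=4 d=1 new=(20,3) → add node 12 parent=4 cost=21
14. q=(26,0) nearest=10 d=2 new=(26,0) → add node 13 parent=10 cost=27
15. q=(15,11) nearest=2 d=4 new=(15,11) → add node 14 parent=2 cost=14
16. q=(9,12) nearest=2 d=4 new=(9,12) → add node 15 parent=2 cost=14
17. q=(9,8) nearest=2 d=2 new=(9,8) → add node 16 parent=2 cost=12
18. q=(5,3) nearest=5 d=1 new=(5,3) → add node 17 parent=5 cost=8
19. q=(25,5) nearest=10 d=3 new=(25,5) → add node 18 parent=10 cost=28
20. q=(0,9) nearest=1 d=6 new=(1,9) → add node 19 parent=1 cost=10
21. q=(28,5) nearest=10 d=3 new=(28,5) → add node 20 parent=10 cost=28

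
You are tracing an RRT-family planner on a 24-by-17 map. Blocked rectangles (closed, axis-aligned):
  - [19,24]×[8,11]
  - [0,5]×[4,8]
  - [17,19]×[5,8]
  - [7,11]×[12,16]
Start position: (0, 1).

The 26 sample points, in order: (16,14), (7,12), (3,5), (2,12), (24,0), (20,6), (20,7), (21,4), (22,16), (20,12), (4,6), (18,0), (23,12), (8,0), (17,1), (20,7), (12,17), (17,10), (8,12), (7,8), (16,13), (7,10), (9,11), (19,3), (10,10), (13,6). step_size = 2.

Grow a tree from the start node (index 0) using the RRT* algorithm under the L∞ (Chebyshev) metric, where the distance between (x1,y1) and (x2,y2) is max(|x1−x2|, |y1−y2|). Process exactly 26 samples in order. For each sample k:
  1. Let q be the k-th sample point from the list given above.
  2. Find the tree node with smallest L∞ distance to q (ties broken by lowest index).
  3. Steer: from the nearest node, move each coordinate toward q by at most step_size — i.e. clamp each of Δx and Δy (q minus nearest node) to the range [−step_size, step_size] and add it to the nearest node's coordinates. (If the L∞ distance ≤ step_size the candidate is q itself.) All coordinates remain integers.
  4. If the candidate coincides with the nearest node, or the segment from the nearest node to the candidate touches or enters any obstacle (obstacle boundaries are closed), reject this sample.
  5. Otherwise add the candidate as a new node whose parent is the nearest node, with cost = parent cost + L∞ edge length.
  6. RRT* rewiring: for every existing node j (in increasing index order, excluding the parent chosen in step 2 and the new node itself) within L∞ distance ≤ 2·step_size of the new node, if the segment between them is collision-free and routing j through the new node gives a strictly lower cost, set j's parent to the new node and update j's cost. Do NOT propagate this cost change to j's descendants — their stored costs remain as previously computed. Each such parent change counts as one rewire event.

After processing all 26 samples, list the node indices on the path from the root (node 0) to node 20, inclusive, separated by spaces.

Path: 0 1 2 3 4 15 14 17 18 20

1. q=(16,14) nearest=0 d=16 new=(2,3) → add node 1 parent=0 cost=2
2. q=(7,12) nearest=1 d=9 new=(4,5) → blocked by [0,5]×[4,8], reject
3. q=(3,5) nearest=1 d=2 new=(3,5) → blocked by [0,5]×[4,8], reject
4. q=(2,12) nearest=1 d=9 new=(2,5) → blocked by [0,5]×[4,8], reject
5. q=(24,0) nearest=1 d=22 new=(4,1) → add node 2 parent=1 cost=4
6. q=(20,6) nearest=2 d=16 new=(6,3) → add node 3 parent=2 cost=6
7. q=(20,7) nearest=3 d=14 new=(8,5) → add node 4 parent=3 cost=8
8. q=(21,4) nearest=4 d=13 new=(10,4) → add node 5 parent=4 cost=10
9. q=(22,16) nearest=5 d=12 new=(12,6) → add node 6 parent=5 cost=12
10. q=(20,12) nearest=6 d=8 new=(14,8) → add node 7 parent=6 cost=14
11. q=(4,6) nearest=1 d=3 new=(4,5) → blocked by [0,5]×[4,8], reject
12. q=(18,0) nearest=6 d=6 new=(14,4) → add node 8 parent=6 cost=14
13. q=(23,12) nearest=7 d=9 new=(16,10) → add node 9 parent=7 cost=16
14. q=(8,0) nearest=3 d=3 new=(8,1) → add node 10 parent=3 cost=8
15. q=(17,1) nearest=8 d=3 new=(16,2) → add node 11 parent=8 cost=16
16. q=(20,7) nearest=9 d=4 new=(18,8) → blocked by [17,19]×[5,8], reject
17. q=(12,17) nearest=9 d=7 new=(14,12) → add node 12 parent=9 cost=18
18. q=(17,10) nearest=9 d=1 new=(17,10) → add node 13 parent=9 cost=17
19. q=(8,12) nearest=6 d=6 new=(10,8) → add node 14 parent=6 cost=14
20. q=(7,8) nearest=4 d=3 new=(7,7) → add node 15 parent=4 cost=10; rewire 14→15 (13<14)
21. q=(16,13) nearest=12 d=2 new=(16,13) → add node 16 parent=12 cost=20
22. q=(7,10) nearest=14 d=3 new=(8,10) → add node 17 parent=14 cost=15
23. q=(9,11) nearest=17 d=1 new=(9,11) → add node 18 parent=17 cost=16
24. q=(19,3) nearest=11 d=3 new=(18,3) → add node 19 parent=11 cost=18
25. q=(10,10) nearest=18 d=1 new=(10,10) → add node 20 parent=18 cost=17
26. q=(13,6) nearest=6 d=1 new=(13,6) → add node 21 parent=6 cost=13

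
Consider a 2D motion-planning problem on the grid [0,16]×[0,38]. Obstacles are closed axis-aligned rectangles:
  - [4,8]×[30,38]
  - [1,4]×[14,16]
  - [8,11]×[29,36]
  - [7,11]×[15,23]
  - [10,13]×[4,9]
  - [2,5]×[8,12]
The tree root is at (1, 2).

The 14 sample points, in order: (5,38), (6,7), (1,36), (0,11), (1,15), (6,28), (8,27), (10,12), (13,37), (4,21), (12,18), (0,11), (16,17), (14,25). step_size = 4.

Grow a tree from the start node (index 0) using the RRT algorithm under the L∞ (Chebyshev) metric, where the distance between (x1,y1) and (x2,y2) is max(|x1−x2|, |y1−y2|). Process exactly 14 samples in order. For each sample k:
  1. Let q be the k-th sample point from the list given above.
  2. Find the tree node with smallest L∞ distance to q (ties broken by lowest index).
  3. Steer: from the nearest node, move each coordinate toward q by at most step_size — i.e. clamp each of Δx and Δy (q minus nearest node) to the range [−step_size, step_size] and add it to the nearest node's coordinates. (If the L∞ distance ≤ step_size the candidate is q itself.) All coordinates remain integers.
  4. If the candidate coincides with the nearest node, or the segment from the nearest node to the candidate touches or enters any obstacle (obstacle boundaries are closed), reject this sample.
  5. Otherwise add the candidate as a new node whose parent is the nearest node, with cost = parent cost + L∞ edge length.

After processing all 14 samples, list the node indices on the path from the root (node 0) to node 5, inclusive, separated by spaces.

1. q=(5,38) nearest=0 d=36 new=(5,6) → add node 1 parent=0 cost=4
2. q=(6,7) nearest=1 d=1 new=(6,7) → add node 2 parent=1 cost=5
3. q=(1,36) nearest=2 d=29 new=(2,11) → blocked by [2,5]×[8,12], reject
4. q=(0,11) nearest=1 d=5 new=(1,10) → blocked by [2,5]×[8,12], reject
5. q=(1,15) nearest=2 d=8 new=(2,11) → blocked by [2,5]×[8,12], reject
6. q=(6,28) nearest=2 d=21 new=(6,11) → add node 3 parent=2 cost=9
7. q=(8,27) nearest=3 d=16 new=(8,15) → blocked by [7,11]×[15,23], reject
8. q=(10,12) nearest=3 d=4 new=(10,12) → add node 4 parent=3 cost=13
9. q=(13,37) nearest=4 d=25 new=(13,16) → add node 5 parent=4 cost=17
10. q=(4,21) nearest=4 d=9 new=(6,16) → blocked by [7,11]×[15,23], reject
11. q=(12,18) nearest=5 d=2 new=(12,18) → add node 6 parent=5 cost=19
12. q=(0,11) nearest=1 d=5 new=(1,10) → blocked by [2,5]×[8,12], reject
13. q=(16,17) nearest=5 d=3 new=(16,17) → add node 7 parent=5 cost=20
14. q=(14,25) nearest=6 d=7 new=(14,22) → add node 8 parent=6 cost=23

Path: 0 1 2 3 4 5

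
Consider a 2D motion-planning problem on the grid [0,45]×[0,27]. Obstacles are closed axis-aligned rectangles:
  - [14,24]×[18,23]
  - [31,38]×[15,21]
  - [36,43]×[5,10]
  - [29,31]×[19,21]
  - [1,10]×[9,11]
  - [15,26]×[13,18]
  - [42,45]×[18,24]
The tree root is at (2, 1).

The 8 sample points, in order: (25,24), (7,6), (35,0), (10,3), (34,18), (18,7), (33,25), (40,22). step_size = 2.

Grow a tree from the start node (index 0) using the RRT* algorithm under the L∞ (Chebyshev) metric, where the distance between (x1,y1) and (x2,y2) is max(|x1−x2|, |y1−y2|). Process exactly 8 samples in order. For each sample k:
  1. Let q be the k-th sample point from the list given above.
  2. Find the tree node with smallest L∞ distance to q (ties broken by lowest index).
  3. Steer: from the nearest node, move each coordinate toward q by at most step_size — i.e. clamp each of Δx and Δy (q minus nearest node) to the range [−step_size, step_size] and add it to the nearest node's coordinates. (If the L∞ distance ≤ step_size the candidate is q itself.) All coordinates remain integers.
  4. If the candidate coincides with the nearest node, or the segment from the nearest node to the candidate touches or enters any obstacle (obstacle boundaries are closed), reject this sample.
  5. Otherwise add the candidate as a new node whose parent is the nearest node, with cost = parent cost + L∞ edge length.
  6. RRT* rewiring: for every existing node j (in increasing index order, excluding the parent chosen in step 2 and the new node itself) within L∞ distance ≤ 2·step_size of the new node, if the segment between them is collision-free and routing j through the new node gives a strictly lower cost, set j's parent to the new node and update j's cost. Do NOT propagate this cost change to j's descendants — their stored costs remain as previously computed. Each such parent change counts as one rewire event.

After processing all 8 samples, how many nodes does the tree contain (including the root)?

Node count: 9

1. q=(25,24) nearest=0 d=23 new=(4,3) → add node 1 parent=0 cost=2
2. q=(7,6) nearest=1 d=3 new=(6,5) → add node 2 parent=1 cost=4
3. q=(35,0) nearest=2 d=29 new=(8,3) → add node 3 parent=2 cost=6
4. q=(10,3) nearest=3 d=2 new=(10,3) → add node 4 parent=3 cost=8
5. q=(34,18) nearest=4 d=24 new=(12,5) → add node 5 parent=4 cost=10
6. q=(18,7) nearest=5 d=6 new=(14,7) → add node 6 parent=5 cost=12
7. q=(33,25) nearest=6 d=19 new=(16,9) → add node 7 parent=6 cost=14
8. q=(40,22) nearest=7 d=24 new=(18,11) → add node 8 parent=7 cost=16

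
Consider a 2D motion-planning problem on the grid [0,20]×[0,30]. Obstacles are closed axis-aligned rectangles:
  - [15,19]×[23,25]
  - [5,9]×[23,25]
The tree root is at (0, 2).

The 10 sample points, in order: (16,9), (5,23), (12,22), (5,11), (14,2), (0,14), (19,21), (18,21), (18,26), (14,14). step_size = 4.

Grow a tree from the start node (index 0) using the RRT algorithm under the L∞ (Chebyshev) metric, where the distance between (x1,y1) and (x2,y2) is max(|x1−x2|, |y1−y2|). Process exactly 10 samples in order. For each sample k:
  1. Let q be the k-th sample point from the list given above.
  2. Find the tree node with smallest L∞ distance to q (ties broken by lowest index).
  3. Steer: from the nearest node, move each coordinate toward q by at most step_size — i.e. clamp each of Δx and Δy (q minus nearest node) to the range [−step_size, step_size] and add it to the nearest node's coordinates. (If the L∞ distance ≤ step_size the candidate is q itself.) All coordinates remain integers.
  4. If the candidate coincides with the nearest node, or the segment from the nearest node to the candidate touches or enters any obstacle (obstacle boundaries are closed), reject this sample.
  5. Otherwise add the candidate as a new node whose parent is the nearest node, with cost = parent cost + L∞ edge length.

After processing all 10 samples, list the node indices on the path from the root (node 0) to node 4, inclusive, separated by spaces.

Path: 0 1 2 4

1. q=(16,9) nearest=0 d=16 new=(4,6) → add node 1 parent=0 cost=4
2. q=(5,23) nearest=1 d=17 new=(5,10) → add node 2 parent=1 cost=8
3. q=(12,22) nearest=2 d=12 new=(9,14) → add node 3 parent=2 cost=12
4. q=(5,11) nearest=2 d=1 new=(5,11) → add node 4 parent=2 cost=9
5. q=(14,2) nearest=2 d=9 new=(9,6) → add node 5 parent=2 cost=12
6. q=(0,14) nearest=2 d=5 new=(1,14) → add node 6 parent=2 cost=12
7. q=(19,21) nearest=3 d=10 new=(13,18) → add node 7 parent=3 cost=16
8. q=(18,21) nearest=7 d=5 new=(17,21) → add node 8 parent=7 cost=20
9. q=(18,26) nearest=8 d=5 new=(18,25) → blocked by [15,19]×[23,25], reject
10. q=(14,14) nearest=7 d=4 new=(14,14) → add node 9 parent=7 cost=20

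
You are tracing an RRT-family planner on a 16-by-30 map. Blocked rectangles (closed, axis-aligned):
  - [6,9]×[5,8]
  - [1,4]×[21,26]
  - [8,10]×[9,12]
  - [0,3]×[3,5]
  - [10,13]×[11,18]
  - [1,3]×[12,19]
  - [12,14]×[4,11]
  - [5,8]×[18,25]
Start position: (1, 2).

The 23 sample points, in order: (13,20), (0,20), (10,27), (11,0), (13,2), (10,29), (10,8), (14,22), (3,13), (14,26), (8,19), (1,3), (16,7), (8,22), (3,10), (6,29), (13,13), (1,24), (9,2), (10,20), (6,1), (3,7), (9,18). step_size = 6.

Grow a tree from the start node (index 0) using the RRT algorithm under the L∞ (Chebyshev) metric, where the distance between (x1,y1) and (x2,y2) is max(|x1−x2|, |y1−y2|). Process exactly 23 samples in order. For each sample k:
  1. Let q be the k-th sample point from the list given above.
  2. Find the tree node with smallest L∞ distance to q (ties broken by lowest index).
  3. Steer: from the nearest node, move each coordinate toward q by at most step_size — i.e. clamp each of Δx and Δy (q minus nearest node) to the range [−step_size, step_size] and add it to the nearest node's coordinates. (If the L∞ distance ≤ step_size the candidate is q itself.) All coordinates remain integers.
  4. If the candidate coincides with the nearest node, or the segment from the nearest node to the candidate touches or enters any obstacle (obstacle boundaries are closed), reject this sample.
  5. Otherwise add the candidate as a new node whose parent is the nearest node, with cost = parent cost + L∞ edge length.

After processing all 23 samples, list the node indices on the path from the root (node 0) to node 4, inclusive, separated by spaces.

1. q=(13,20) nearest=0 d=18 new=(7,8) → blocked by [6,9]×[5,8], reject
2. q=(0,20) nearest=0 d=18 new=(0,8) → blocked by [0,3]×[3,5], reject
3. q=(10,27) nearest=0 d=25 new=(7,8) → blocked by [6,9]×[5,8], reject
4. q=(11,0) nearest=0 d=10 new=(7,0) → add node 1 parent=0 cost=6
5. q=(13,2) nearest=1 d=6 new=(13,2) → add node 2 parent=1 cost=12
6. q=(10,29) nearest=0 d=27 new=(7,8) → blocked by [6,9]×[5,8], reject
7. q=(10,8) nearest=2 d=6 new=(10,8) → blocked by [12,14]×[4,11], reject
8. q=(14,22) nearest=0 d=20 new=(7,8) → blocked by [6,9]×[5,8], reject
9. q=(3,13) nearest=0 d=11 new=(3,8) → blocked by [0,3]×[3,5], reject
10. q=(14,26) nearest=0 d=24 new=(7,8) → blocked by [6,9]×[5,8], reject
11. q=(8,19) nearest=0 d=17 new=(7,8) → blocked by [6,9]×[5,8], reject
12. q=(1,3) nearest=0 d=1 new=(1,3) → blocked by [0,3]×[3,5], reject
13. q=(16,7) nearest=2 d=5 new=(16,7) → add node 3 parent=2 cost=17
14. q=(8,22) nearest=3 d=15 new=(10,13) → blocked by [10,13]×[11,18], reject
15. q=(3,10) nearest=0 d=8 new=(3,8) → blocked by [0,3]×[3,5], reject
16. q=(6,29) nearest=3 d=22 new=(10,13) → blocked by [10,13]×[11,18], reject
17. q=(13,13) nearest=3 d=6 new=(13,13) → blocked by [10,13]×[11,18], reject
18. q=(1,24) nearest=3 d=17 new=(10,13) → blocked by [10,13]×[11,18], reject
19. q=(9,2) nearest=1 d=2 new=(9,2) → add node 4 parent=1 cost=8
20. q=(10,20) nearest=3 d=13 new=(10,13) → blocked by [10,13]×[11,18], reject
21. q=(6,1) nearest=1 d=1 new=(6,1) → add node 5 parent=1 cost=7
22. q=(3,7) nearest=0 d=5 new=(3,7) → blocked by [0,3]×[3,5], reject
23. q=(9,18) nearest=3 d=11 new=(10,13) → blocked by [10,13]×[11,18], reject

Path: 0 1 4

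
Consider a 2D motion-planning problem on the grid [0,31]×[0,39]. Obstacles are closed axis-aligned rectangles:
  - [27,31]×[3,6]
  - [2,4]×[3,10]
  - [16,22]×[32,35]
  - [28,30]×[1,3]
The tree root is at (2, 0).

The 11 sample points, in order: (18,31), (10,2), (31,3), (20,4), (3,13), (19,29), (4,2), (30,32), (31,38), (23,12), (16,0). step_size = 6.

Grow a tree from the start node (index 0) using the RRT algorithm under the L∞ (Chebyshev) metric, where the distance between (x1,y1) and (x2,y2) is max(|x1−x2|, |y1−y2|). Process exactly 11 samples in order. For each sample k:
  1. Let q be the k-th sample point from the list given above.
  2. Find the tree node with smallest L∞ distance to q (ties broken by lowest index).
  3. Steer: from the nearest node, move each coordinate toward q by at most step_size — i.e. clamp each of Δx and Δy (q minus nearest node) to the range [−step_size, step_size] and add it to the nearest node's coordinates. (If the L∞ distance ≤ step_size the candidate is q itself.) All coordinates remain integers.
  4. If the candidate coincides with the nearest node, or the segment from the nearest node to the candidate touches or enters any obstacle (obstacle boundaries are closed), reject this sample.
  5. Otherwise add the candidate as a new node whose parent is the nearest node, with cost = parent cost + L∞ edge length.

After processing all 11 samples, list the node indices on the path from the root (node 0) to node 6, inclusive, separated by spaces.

Path: 0 1 5 6

1. q=(18,31) nearest=0 d=31 new=(8,6) → add node 1 parent=0 cost=6
2. q=(10,2) nearest=1 d=4 new=(10,2) → add node 2 parent=1 cost=10
3. q=(31,3) nearest=2 d=21 new=(16,3) → add node 3 parent=2 cost=16
4. q=(20,4) nearest=3 d=4 new=(20,4) → add node 4 parent=3 cost=20
5. q=(3,13) nearest=1 d=7 new=(3,12) → add node 5 parent=1 cost=12
6. q=(19,29) nearest=5 d=17 new=(9,18) → add node 6 parent=5 cost=18
7. q=(4,2) nearest=0 d=2 new=(4,2) → add node 7 parent=0 cost=2
8. q=(30,32) nearest=6 d=21 new=(15,24) → add node 8 parent=6 cost=24
9. q=(31,38) nearest=8 d=16 new=(21,30) → add node 9 parent=8 cost=30
10. q=(23,12) nearest=4 d=8 new=(23,10) → add node 10 parent=4 cost=26
11. q=(16,0) nearest=3 d=3 new=(16,0) → add node 11 parent=3 cost=19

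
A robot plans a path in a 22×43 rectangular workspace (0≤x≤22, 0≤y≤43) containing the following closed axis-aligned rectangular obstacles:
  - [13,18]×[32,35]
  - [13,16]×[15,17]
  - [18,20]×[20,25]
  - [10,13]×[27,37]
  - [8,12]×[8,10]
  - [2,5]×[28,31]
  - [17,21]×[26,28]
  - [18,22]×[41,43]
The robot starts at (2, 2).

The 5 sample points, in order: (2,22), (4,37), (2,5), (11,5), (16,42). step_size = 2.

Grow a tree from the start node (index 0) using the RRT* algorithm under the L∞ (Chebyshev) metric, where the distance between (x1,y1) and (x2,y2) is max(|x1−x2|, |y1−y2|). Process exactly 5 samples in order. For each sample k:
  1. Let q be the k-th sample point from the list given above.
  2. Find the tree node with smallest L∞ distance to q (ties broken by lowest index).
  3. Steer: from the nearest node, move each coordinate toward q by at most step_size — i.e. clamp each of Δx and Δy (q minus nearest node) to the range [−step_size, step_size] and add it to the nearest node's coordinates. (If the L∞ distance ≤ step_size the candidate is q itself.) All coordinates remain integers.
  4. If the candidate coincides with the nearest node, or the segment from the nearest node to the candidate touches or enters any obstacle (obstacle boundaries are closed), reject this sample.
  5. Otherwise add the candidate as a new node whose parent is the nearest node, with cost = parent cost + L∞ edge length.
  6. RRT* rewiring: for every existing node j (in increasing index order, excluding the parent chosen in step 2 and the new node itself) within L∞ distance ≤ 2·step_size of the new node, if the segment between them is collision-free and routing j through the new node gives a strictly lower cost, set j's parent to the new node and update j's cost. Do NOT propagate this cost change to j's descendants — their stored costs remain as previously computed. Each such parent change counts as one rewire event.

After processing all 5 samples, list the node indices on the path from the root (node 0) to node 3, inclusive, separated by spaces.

Path: 0 1 3

1. q=(2,22) nearest=0 d=20 new=(2,4) → add node 1 parent=0 cost=2
2. q=(4,37) nearest=1 d=33 new=(4,6) → add node 2 parent=1 cost=4
3. q=(2,5) nearest=1 d=1 new=(2,5) → add node 3 parent=1 cost=3
4. q=(11,5) nearest=2 d=7 new=(6,5) → add node 4 parent=2 cost=6
5. q=(16,42) nearest=2 d=36 new=(6,8) → add node 5 parent=2 cost=6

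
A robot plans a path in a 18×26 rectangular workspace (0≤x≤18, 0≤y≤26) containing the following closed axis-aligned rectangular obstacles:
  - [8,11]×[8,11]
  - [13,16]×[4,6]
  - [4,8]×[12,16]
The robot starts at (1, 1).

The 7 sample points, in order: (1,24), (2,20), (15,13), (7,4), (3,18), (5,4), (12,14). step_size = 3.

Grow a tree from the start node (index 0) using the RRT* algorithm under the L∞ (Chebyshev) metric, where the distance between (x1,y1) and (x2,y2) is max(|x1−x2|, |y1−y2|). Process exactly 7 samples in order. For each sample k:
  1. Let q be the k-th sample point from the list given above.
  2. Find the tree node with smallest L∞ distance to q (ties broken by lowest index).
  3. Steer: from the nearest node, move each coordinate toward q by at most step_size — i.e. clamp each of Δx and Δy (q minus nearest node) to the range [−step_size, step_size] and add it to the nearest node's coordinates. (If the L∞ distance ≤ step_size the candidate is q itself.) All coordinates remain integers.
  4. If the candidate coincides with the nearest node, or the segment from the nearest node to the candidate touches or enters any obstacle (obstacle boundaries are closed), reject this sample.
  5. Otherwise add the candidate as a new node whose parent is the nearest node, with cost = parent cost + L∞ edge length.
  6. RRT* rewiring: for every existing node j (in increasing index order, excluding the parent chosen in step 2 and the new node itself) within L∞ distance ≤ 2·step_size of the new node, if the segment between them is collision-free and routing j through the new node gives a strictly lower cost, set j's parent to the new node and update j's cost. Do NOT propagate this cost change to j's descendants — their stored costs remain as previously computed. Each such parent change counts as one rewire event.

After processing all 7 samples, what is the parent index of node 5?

Parent of node 5: 3

1. q=(1,24) nearest=0 d=23 new=(1,4) → add node 1 parent=0 cost=3
2. q=(2,20) nearest=1 d=16 new=(2,7) → add node 2 parent=1 cost=6
3. q=(15,13) nearest=2 d=13 new=(5,10) → add node 3 parent=2 cost=9
4. q=(7,4) nearest=2 d=5 new=(5,4) → add node 4 parent=2 cost=9
5. q=(3,18) nearest=3 d=8 new=(3,13) → add node 5 parent=3 cost=12
6. q=(5,4) nearest=4 d=0 → coincident, reject
7. q=(12,14) nearest=3 d=7 new=(8,13) → blocked by [4,8]×[12,16], reject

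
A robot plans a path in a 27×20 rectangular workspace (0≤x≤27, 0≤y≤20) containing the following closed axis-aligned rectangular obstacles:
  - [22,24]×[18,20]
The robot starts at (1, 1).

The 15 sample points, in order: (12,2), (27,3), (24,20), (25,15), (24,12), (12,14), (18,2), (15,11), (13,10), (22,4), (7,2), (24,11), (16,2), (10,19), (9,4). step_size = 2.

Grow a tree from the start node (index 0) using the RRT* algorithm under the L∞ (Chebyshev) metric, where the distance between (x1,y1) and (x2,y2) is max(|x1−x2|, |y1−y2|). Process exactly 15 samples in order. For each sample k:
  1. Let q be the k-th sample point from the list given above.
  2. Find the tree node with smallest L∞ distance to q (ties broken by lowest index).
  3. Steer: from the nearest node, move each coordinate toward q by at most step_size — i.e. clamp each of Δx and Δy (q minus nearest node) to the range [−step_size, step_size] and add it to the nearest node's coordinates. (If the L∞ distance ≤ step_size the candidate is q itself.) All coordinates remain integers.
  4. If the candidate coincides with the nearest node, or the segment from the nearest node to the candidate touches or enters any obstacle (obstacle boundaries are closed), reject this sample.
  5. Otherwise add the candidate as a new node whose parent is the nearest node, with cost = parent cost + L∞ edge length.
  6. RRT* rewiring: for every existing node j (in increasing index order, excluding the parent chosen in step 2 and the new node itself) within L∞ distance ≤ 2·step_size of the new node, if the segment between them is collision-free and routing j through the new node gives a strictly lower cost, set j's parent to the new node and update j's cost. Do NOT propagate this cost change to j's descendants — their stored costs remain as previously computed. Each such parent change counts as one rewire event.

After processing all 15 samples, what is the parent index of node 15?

Parent of node 15: 3

1. q=(12,2) nearest=0 d=11 new=(3,2) → add node 1 parent=0 cost=2
2. q=(27,3) nearest=1 d=24 new=(5,3) → add node 2 parent=1 cost=4
3. q=(24,20) nearest=2 d=19 new=(7,5) → add node 3 parent=2 cost=6
4. q=(25,15) nearest=3 d=18 new=(9,7) → add node 4 parent=3 cost=8
5. q=(24,12) nearest=4 d=15 new=(11,9) → add node 5 parent=4 cost=10
6. q=(12,14) nearest=5 d=5 new=(12,11) → add node 6 parent=5 cost=12
7. q=(18,2) nearest=5 d=7 new=(13,7) → add node 7 parent=5 cost=12
8. q=(15,11) nearest=6 d=3 new=(14,11) → add node 8 parent=6 cost=14
9. q=(13,10) nearest=6 d=1 new=(13,10) → add node 9 parent=6 cost=13
10. q=(22,4) nearest=8 d=8 new=(16,9) → add node 10 parent=8 cost=16
11. q=(7,2) nearest=2 d=2 new=(7,2) → add node 11 parent=2 cost=6
12. q=(24,11) nearest=10 d=8 new=(18,11) → add node 12 parent=10 cost=18
13. q=(16,2) nearest=7 d=5 new=(15,5) → add node 13 parent=7 cost=14
14. q=(10,19) nearest=6 d=8 new=(10,13) → add node 14 parent=6 cost=14
15. q=(9,4) nearest=3 d=2 new=(9,4) → add node 15 parent=3 cost=8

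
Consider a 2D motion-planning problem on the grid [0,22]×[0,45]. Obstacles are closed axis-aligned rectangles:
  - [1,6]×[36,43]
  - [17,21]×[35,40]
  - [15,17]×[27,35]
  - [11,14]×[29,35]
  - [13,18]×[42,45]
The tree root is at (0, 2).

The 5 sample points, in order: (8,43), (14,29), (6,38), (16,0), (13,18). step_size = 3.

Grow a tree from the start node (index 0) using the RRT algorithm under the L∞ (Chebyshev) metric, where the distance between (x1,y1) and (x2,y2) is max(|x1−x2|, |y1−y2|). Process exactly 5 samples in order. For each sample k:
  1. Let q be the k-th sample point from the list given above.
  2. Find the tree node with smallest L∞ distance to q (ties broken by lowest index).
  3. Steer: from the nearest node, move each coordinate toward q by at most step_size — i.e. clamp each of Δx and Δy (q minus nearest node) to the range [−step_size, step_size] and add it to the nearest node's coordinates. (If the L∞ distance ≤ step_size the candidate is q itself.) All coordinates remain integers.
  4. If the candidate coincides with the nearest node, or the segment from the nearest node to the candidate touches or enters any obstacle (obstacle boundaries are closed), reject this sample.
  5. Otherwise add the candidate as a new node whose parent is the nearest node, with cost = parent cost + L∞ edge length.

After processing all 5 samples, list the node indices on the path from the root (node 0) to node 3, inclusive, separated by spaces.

1. q=(8,43) nearest=0 d=41 new=(3,5) → add node 1 parent=0 cost=3
2. q=(14,29) nearest=1 d=24 new=(6,8) → add node 2 parent=1 cost=6
3. q=(6,38) nearest=2 d=30 new=(6,11) → add node 3 parent=2 cost=9
4. q=(16,0) nearest=2 d=10 new=(9,5) → add node 4 parent=2 cost=9
5. q=(13,18) nearest=3 d=7 new=(9,14) → add node 5 parent=3 cost=12

Path: 0 1 2 3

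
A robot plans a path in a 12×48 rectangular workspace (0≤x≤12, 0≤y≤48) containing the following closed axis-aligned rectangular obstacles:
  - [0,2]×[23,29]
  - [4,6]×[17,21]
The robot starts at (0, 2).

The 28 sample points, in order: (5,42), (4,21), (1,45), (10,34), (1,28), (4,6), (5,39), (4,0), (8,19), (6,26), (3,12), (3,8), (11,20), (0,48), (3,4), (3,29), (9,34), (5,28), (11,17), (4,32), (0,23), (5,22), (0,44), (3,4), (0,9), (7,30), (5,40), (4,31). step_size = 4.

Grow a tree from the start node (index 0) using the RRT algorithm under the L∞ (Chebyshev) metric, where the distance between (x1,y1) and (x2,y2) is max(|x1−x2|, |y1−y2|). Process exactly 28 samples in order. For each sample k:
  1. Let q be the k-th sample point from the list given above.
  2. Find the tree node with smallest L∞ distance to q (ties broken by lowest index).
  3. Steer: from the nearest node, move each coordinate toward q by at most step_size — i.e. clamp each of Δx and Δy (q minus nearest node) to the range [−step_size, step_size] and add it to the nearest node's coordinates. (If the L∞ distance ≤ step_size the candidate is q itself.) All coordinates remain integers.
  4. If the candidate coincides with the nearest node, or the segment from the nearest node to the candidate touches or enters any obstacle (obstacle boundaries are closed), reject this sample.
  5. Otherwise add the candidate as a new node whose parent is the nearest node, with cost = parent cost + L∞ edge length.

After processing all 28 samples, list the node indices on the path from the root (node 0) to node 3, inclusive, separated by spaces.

1. q=(5,42) nearest=0 d=40 new=(4,6) → add node 1 parent=0 cost=4
2. q=(4,21) nearest=1 d=15 new=(4,10) → add node 2 parent=1 cost=8
3. q=(1,45) nearest=2 d=35 new=(1,14) → add node 3 parent=2 cost=12
4. q=(10,34) nearest=3 d=20 new=(5,18) → blocked by [4,6]×[17,21], reject
5. q=(1,28) nearest=3 d=14 new=(1,18) → add node 4 parent=3 cost=16
6. q=(4,6) nearest=1 d=0 → coincident, reject
7. q=(5,39) nearest=4 d=21 new=(5,22) → blocked by [4,6]×[17,21], reject
8. q=(4,0) nearest=0 d=4 new=(4,0) → add node 5 parent=0 cost=4
9. q=(8,19) nearest=3 d=7 new=(5,18) → blocked by [4,6]×[17,21], reject
10. q=(6,26) nearest=4 d=8 new=(5,22) → blocked by [4,6]×[17,21], reject
11. q=(3,12) nearest=2 d=2 new=(3,12) → add node 6 parent=2 cost=10
12. q=(3,8) nearest=1 d=2 new=(3,8) → add node 7 parent=1 cost=6
13. q=(11,20) nearest=6 d=8 new=(7,16) → add node 8 parent=6 cost=14
14. q=(0,48) nearest=4 d=30 new=(0,22) → add node 9 parent=4 cost=20
15. q=(3,4) nearest=1 d=2 new=(3,4) → add node 10 parent=1 cost=6
16. q=(3,29) nearest=9 d=7 new=(3,26) → blocked by [0,2]×[23,29], reject
17. q=(9,34) nearest=9 d=12 new=(4,26) → blocked by [0,2]×[23,29], reject
18. q=(5,28) nearest=9 d=6 new=(4,26) → blocked by [0,2]×[23,29], reject
19. q=(11,17) nearest=8 d=4 new=(11,17) → add node 11 parent=8 cost=18
20. q=(4,32) nearest=9 d=10 new=(4,26) → blocked by [0,2]×[23,29], reject
21. q=(0,23) nearest=9 d=1 new=(0,23) → blocked by [0,2]×[23,29], reject
22. q=(5,22) nearest=4 d=4 new=(5,22) → blocked by [4,6]×[17,21], reject
23. q=(0,44) nearest=9 d=22 new=(0,26) → blocked by [0,2]×[23,29], reject
24. q=(3,4) nearest=10 d=0 → coincident, reject
25. q=(0,9) nearest=6 d=3 new=(0,9) → add node 12 parent=6 cost=13
26. q=(7,30) nearest=9 d=8 new=(4,26) → blocked by [0,2]×[23,29], reject
27. q=(5,40) nearest=9 d=18 new=(4,26) → blocked by [0,2]×[23,29], reject
28. q=(4,31) nearest=9 d=9 new=(4,26) → blocked by [0,2]×[23,29], reject

Path: 0 1 2 3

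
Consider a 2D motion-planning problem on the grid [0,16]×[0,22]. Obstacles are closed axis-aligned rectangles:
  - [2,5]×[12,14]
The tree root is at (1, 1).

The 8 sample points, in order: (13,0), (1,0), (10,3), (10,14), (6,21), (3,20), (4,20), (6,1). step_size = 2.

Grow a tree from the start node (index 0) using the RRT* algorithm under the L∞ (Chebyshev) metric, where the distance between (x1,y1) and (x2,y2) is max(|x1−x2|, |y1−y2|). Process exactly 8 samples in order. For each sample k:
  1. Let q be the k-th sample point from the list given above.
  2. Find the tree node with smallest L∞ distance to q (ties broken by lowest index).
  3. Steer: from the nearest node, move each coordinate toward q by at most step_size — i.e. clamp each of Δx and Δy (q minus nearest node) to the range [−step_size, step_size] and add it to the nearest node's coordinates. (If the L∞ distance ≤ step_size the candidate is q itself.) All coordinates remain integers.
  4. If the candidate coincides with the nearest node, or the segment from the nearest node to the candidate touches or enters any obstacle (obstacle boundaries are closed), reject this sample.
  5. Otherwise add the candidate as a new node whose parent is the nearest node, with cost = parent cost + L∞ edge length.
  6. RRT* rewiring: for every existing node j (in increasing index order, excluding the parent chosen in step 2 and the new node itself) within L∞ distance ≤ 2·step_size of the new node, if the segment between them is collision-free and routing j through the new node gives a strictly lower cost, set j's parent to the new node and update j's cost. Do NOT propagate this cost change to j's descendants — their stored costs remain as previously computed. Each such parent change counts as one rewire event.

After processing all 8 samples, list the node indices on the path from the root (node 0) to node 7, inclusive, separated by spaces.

1. q=(13,0) nearest=0 d=12 new=(3,0) → add node 1 parent=0 cost=2
2. q=(1,0) nearest=0 d=1 new=(1,0) → add node 2 parent=0 cost=1
3. q=(10,3) nearest=1 d=7 new=(5,2) → add node 3 parent=1 cost=4
4. q=(10,14) nearest=3 d=12 new=(7,4) → add node 4 parent=3 cost=6
5. q=(6,21) nearest=4 d=17 new=(6,6) → add node 5 parent=4 cost=8
6. q=(3,20) nearest=5 d=14 new=(4,8) → add node 6 parent=5 cost=10
7. q=(4,20) nearest=6 d=12 new=(4,10) → add node 7 parent=6 cost=12
8. q=(6,1) nearest=3 d=1 new=(6,1) → add node 8 parent=3 cost=5

Path: 0 1 3 4 5 6 7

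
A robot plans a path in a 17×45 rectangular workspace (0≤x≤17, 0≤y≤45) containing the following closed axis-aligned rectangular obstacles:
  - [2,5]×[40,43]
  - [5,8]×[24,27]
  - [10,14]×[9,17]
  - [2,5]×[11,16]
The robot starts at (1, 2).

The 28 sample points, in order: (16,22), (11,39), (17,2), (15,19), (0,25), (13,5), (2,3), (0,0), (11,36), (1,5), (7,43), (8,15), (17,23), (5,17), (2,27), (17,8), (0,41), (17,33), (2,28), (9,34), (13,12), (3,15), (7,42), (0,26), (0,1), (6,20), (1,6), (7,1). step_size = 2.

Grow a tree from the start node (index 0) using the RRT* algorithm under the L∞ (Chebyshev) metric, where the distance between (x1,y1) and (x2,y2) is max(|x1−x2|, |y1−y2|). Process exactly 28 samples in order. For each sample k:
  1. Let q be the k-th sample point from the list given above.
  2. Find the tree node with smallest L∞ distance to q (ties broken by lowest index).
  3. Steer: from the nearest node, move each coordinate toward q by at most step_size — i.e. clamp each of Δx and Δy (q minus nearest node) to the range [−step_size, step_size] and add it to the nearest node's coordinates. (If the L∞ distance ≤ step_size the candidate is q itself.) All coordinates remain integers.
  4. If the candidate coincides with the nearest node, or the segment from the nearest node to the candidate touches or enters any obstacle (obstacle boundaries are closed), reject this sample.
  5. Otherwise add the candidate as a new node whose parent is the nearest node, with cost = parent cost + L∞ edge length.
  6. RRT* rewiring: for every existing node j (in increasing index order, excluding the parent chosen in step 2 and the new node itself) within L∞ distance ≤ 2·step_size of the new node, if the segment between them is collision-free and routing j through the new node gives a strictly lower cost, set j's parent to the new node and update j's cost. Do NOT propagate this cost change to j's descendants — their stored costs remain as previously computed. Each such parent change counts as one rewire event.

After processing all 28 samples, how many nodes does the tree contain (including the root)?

1. q=(16,22) nearest=0 d=20 new=(3,4) → add node 1 parent=0 cost=2
2. q=(11,39) nearest=1 d=35 new=(5,6) → add node 2 parent=1 cost=4
3. q=(17,2) nearest=2 d=12 new=(7,4) → add node 3 parent=2 cost=6
4. q=(15,19) nearest=2 d=13 new=(7,8) → add node 4 parent=2 cost=6
5. q=(0,25) nearest=4 d=17 new=(5,10) → add node 5 parent=4 cost=8
6. q=(13,5) nearest=3 d=6 new=(9,5) → add node 6 parent=3 cost=8
7. q=(2,3) nearest=0 d=1 new=(2,3) → add node 7 parent=0 cost=1
8. q=(0,0) nearest=0 d=2 new=(0,0) → add node 8 parent=0 cost=2
9. q=(11,36) nearest=5 d=26 new=(7,12) → add node 9 parent=5 cost=10
10. q=(1,5) nearest=1 d=2 new=(1,5) → add node 10 parent=1 cost=4
11. q=(7,43) nearest=9 d=31 new=(7,14) → add node 11 parent=9 cost=12
12. q=(8,15) nearest=11 d=1 new=(8,15) → add node 12 parent=11 cost=13
13. q=(17,23) nearest=12 d=9 new=(10,17) → blocked by [10,14]×[9,17], reject
14. q=(5,17) nearest=11 d=3 new=(5,16) → blocked by [2,5]×[11,16], reject
15. q=(2,27) nearest=12 d=12 new=(6,17) → add node 13 parent=12 cost=15
16. q=(17,8) nearest=6 d=8 new=(11,7) → add node 14 parent=6 cost=10
17. q=(0,41) nearest=13 d=24 new=(4,19) → add node 15 parent=13 cost=17
18. q=(17,33) nearest=15 d=14 new=(6,21) → add node 16 parent=15 cost=19
19. q=(2,28) nearest=16 d=7 new=(4,23) → add node 17 parent=16 cost=21
20. q=(9,34) nearest=17 d=11 new=(6,25) → blocked by [5,8]×[24,27], reject
21. q=(13,12) nearest=12 d=5 new=(10,13) → blocked by [10,14]×[9,17], reject
22. q=(3,15) nearest=13 d=3 new=(4,15) → blocked by [2,5]×[11,16], reject
23. q=(7,42) nearest=17 d=19 new=(6,25) → blocked by [5,8]×[24,27], reject
24. q=(0,26) nearest=17 d=4 new=(2,25) → add node 18 parent=17 cost=23
25. q=(0,1) nearest=0 d=1 new=(0,1) → add node 19 parent=0 cost=1
26. q=(6,20) nearest=16 d=1 new=(6,20) → add node 20 parent=16 cost=20
27. q=(1,6) nearest=10 d=1 new=(1,6) → add node 21 parent=10 cost=5
28. q=(7,1) nearest=3 d=3 new=(7,2) → add node 22 parent=3 cost=8

Node count: 23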